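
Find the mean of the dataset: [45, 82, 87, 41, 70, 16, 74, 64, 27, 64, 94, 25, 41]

56.1538

Step 1: Sum all values: 45 + 82 + 87 + 41 + 70 + 16 + 74 + 64 + 27 + 64 + 94 + 25 + 41 = 730
Step 2: Count the number of values: n = 13
Step 3: Mean = sum / n = 730 / 13 = 56.1538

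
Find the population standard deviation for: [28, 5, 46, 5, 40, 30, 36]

15.0658

Step 1: Compute the mean: 27.1429
Step 2: Sum of squared deviations from the mean: 1588.8571
Step 3: Population variance = 1588.8571 / 7 = 226.9796
Step 4: Standard deviation = sqrt(226.9796) = 15.0658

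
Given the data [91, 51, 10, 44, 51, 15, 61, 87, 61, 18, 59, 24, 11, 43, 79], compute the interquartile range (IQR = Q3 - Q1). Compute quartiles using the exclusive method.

43

Step 1: Sort the data: [10, 11, 15, 18, 24, 43, 44, 51, 51, 59, 61, 61, 79, 87, 91]
Step 2: n = 15
Step 3: Using the exclusive quartile method:
  Q1 = 18
  Q2 (median) = 51
  Q3 = 61
  IQR = Q3 - Q1 = 61 - 18 = 43
Step 4: IQR = 43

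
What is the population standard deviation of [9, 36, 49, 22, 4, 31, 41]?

15.3703

Step 1: Compute the mean: 27.4286
Step 2: Sum of squared deviations from the mean: 1653.7143
Step 3: Population variance = 1653.7143 / 7 = 236.2449
Step 4: Standard deviation = sqrt(236.2449) = 15.3703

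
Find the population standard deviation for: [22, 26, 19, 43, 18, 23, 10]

9.4112

Step 1: Compute the mean: 23
Step 2: Sum of squared deviations from the mean: 620
Step 3: Population variance = 620 / 7 = 88.5714
Step 4: Standard deviation = sqrt(88.5714) = 9.4112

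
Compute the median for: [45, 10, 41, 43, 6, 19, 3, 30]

24.5

Step 1: Sort the data in ascending order: [3, 6, 10, 19, 30, 41, 43, 45]
Step 2: The number of values is n = 8.
Step 3: Since n is even, the median is the average of positions 4 and 5:
  Median = (19 + 30) / 2 = 24.5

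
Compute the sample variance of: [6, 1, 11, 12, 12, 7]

18.9667

Step 1: Compute the mean: (6 + 1 + 11 + 12 + 12 + 7) / 6 = 8.1667
Step 2: Compute squared deviations from the mean:
  (6 - 8.1667)^2 = 4.6944
  (1 - 8.1667)^2 = 51.3611
  (11 - 8.1667)^2 = 8.0278
  (12 - 8.1667)^2 = 14.6944
  (12 - 8.1667)^2 = 14.6944
  (7 - 8.1667)^2 = 1.3611
Step 3: Sum of squared deviations = 94.8333
Step 4: Sample variance = 94.8333 / 5 = 18.9667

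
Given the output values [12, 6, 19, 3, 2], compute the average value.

8.4

Step 1: Sum all values: 12 + 6 + 19 + 3 + 2 = 42
Step 2: Count the number of values: n = 5
Step 3: Mean = sum / n = 42 / 5 = 8.4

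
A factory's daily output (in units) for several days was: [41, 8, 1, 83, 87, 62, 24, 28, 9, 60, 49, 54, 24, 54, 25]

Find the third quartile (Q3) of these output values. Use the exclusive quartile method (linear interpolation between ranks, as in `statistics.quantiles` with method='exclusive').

60

Step 1: Sort the data: [1, 8, 9, 24, 24, 25, 28, 41, 49, 54, 54, 60, 62, 83, 87]
Step 2: n = 15
Step 3: Using the exclusive quartile method:
  Q1 = 24
  Q2 (median) = 41
  Q3 = 60
  IQR = Q3 - Q1 = 60 - 24 = 36
Step 4: Q3 = 60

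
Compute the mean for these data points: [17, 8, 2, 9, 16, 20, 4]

10.8571

Step 1: Sum all values: 17 + 8 + 2 + 9 + 16 + 20 + 4 = 76
Step 2: Count the number of values: n = 7
Step 3: Mean = sum / n = 76 / 7 = 10.8571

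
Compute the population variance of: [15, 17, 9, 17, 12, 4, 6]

23.6735

Step 1: Compute the mean: (15 + 17 + 9 + 17 + 12 + 4 + 6) / 7 = 11.4286
Step 2: Compute squared deviations from the mean:
  (15 - 11.4286)^2 = 12.7551
  (17 - 11.4286)^2 = 31.0408
  (9 - 11.4286)^2 = 5.898
  (17 - 11.4286)^2 = 31.0408
  (12 - 11.4286)^2 = 0.3265
  (4 - 11.4286)^2 = 55.1837
  (6 - 11.4286)^2 = 29.4694
Step 3: Sum of squared deviations = 165.7143
Step 4: Population variance = 165.7143 / 7 = 23.6735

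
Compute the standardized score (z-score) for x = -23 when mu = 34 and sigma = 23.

-2.4783

Step 1: Recall the z-score formula: z = (x - mu) / sigma
Step 2: Substitute values: z = (-23 - 34) / 23
Step 3: z = -57 / 23 = -2.4783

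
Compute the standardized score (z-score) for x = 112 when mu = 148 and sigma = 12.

-3

Step 1: Recall the z-score formula: z = (x - mu) / sigma
Step 2: Substitute values: z = (112 - 148) / 12
Step 3: z = -36 / 12 = -3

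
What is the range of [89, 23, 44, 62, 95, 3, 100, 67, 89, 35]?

97

Step 1: Identify the maximum value: max = 100
Step 2: Identify the minimum value: min = 3
Step 3: Range = max - min = 100 - 3 = 97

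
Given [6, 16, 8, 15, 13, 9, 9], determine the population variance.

12.4082

Step 1: Compute the mean: (6 + 16 + 8 + 15 + 13 + 9 + 9) / 7 = 10.8571
Step 2: Compute squared deviations from the mean:
  (6 - 10.8571)^2 = 23.5918
  (16 - 10.8571)^2 = 26.449
  (8 - 10.8571)^2 = 8.1633
  (15 - 10.8571)^2 = 17.1633
  (13 - 10.8571)^2 = 4.5918
  (9 - 10.8571)^2 = 3.449
  (9 - 10.8571)^2 = 3.449
Step 3: Sum of squared deviations = 86.8571
Step 4: Population variance = 86.8571 / 7 = 12.4082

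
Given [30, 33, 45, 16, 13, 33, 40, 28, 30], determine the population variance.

92.3951

Step 1: Compute the mean: (30 + 33 + 45 + 16 + 13 + 33 + 40 + 28 + 30) / 9 = 29.7778
Step 2: Compute squared deviations from the mean:
  (30 - 29.7778)^2 = 0.0494
  (33 - 29.7778)^2 = 10.3827
  (45 - 29.7778)^2 = 231.716
  (16 - 29.7778)^2 = 189.8272
  (13 - 29.7778)^2 = 281.4938
  (33 - 29.7778)^2 = 10.3827
  (40 - 29.7778)^2 = 104.4938
  (28 - 29.7778)^2 = 3.1605
  (30 - 29.7778)^2 = 0.0494
Step 3: Sum of squared deviations = 831.5556
Step 4: Population variance = 831.5556 / 9 = 92.3951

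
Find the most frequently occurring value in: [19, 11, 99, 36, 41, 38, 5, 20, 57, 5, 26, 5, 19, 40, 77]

5

Step 1: Count the frequency of each value:
  5: appears 3 time(s)
  11: appears 1 time(s)
  19: appears 2 time(s)
  20: appears 1 time(s)
  26: appears 1 time(s)
  36: appears 1 time(s)
  38: appears 1 time(s)
  40: appears 1 time(s)
  41: appears 1 time(s)
  57: appears 1 time(s)
  77: appears 1 time(s)
  99: appears 1 time(s)
Step 2: The value 5 appears most frequently (3 times).
Step 3: Mode = 5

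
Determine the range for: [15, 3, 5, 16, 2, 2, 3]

14

Step 1: Identify the maximum value: max = 16
Step 2: Identify the minimum value: min = 2
Step 3: Range = max - min = 16 - 2 = 14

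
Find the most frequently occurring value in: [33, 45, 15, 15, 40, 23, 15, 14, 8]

15

Step 1: Count the frequency of each value:
  8: appears 1 time(s)
  14: appears 1 time(s)
  15: appears 3 time(s)
  23: appears 1 time(s)
  33: appears 1 time(s)
  40: appears 1 time(s)
  45: appears 1 time(s)
Step 2: The value 15 appears most frequently (3 times).
Step 3: Mode = 15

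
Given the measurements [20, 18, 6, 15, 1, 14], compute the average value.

12.3333

Step 1: Sum all values: 20 + 18 + 6 + 15 + 1 + 14 = 74
Step 2: Count the number of values: n = 6
Step 3: Mean = sum / n = 74 / 6 = 12.3333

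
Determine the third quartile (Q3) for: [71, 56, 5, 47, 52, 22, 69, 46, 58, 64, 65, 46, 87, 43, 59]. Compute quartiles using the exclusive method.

65

Step 1: Sort the data: [5, 22, 43, 46, 46, 47, 52, 56, 58, 59, 64, 65, 69, 71, 87]
Step 2: n = 15
Step 3: Using the exclusive quartile method:
  Q1 = 46
  Q2 (median) = 56
  Q3 = 65
  IQR = Q3 - Q1 = 65 - 46 = 19
Step 4: Q3 = 65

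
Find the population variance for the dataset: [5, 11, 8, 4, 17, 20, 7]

31.9184

Step 1: Compute the mean: (5 + 11 + 8 + 4 + 17 + 20 + 7) / 7 = 10.2857
Step 2: Compute squared deviations from the mean:
  (5 - 10.2857)^2 = 27.9388
  (11 - 10.2857)^2 = 0.5102
  (8 - 10.2857)^2 = 5.2245
  (4 - 10.2857)^2 = 39.5102
  (17 - 10.2857)^2 = 45.0816
  (20 - 10.2857)^2 = 94.3673
  (7 - 10.2857)^2 = 10.7959
Step 3: Sum of squared deviations = 223.4286
Step 4: Population variance = 223.4286 / 7 = 31.9184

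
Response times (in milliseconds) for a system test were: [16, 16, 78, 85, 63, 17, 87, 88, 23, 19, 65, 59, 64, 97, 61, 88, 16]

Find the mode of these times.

16

Step 1: Count the frequency of each value:
  16: appears 3 time(s)
  17: appears 1 time(s)
  19: appears 1 time(s)
  23: appears 1 time(s)
  59: appears 1 time(s)
  61: appears 1 time(s)
  63: appears 1 time(s)
  64: appears 1 time(s)
  65: appears 1 time(s)
  78: appears 1 time(s)
  85: appears 1 time(s)
  87: appears 1 time(s)
  88: appears 2 time(s)
  97: appears 1 time(s)
Step 2: The value 16 appears most frequently (3 times).
Step 3: Mode = 16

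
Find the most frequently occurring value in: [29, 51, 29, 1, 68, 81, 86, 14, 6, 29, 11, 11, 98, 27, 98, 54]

29

Step 1: Count the frequency of each value:
  1: appears 1 time(s)
  6: appears 1 time(s)
  11: appears 2 time(s)
  14: appears 1 time(s)
  27: appears 1 time(s)
  29: appears 3 time(s)
  51: appears 1 time(s)
  54: appears 1 time(s)
  68: appears 1 time(s)
  81: appears 1 time(s)
  86: appears 1 time(s)
  98: appears 2 time(s)
Step 2: The value 29 appears most frequently (3 times).
Step 3: Mode = 29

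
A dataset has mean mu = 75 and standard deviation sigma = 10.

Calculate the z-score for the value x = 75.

0

Step 1: Recall the z-score formula: z = (x - mu) / sigma
Step 2: Substitute values: z = (75 - 75) / 10
Step 3: z = 0 / 10 = 0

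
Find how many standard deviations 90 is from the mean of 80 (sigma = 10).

1

Step 1: Recall the z-score formula: z = (x - mu) / sigma
Step 2: Substitute values: z = (90 - 80) / 10
Step 3: z = 10 / 10 = 1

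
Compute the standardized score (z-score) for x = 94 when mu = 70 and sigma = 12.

2

Step 1: Recall the z-score formula: z = (x - mu) / sigma
Step 2: Substitute values: z = (94 - 70) / 12
Step 3: z = 24 / 12 = 2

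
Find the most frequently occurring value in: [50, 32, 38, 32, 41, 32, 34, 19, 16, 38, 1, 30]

32

Step 1: Count the frequency of each value:
  1: appears 1 time(s)
  16: appears 1 time(s)
  19: appears 1 time(s)
  30: appears 1 time(s)
  32: appears 3 time(s)
  34: appears 1 time(s)
  38: appears 2 time(s)
  41: appears 1 time(s)
  50: appears 1 time(s)
Step 2: The value 32 appears most frequently (3 times).
Step 3: Mode = 32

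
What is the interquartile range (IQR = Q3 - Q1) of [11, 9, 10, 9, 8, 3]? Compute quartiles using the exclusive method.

3.5

Step 1: Sort the data: [3, 8, 9, 9, 10, 11]
Step 2: n = 6
Step 3: Using the exclusive quartile method:
  Q1 = 6.75
  Q2 (median) = 9
  Q3 = 10.25
  IQR = Q3 - Q1 = 10.25 - 6.75 = 3.5
Step 4: IQR = 3.5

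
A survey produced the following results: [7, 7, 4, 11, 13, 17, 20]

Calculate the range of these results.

16

Step 1: Identify the maximum value: max = 20
Step 2: Identify the minimum value: min = 4
Step 3: Range = max - min = 20 - 4 = 16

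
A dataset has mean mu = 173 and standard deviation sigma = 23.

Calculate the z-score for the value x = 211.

1.6522

Step 1: Recall the z-score formula: z = (x - mu) / sigma
Step 2: Substitute values: z = (211 - 173) / 23
Step 3: z = 38 / 23 = 1.6522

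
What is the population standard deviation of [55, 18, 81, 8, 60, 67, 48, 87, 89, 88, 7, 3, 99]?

33.6076

Step 1: Compute the mean: 54.6154
Step 2: Sum of squared deviations from the mean: 14683.0769
Step 3: Population variance = 14683.0769 / 13 = 1129.4675
Step 4: Standard deviation = sqrt(1129.4675) = 33.6076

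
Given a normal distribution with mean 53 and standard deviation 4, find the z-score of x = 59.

1.5

Step 1: Recall the z-score formula: z = (x - mu) / sigma
Step 2: Substitute values: z = (59 - 53) / 4
Step 3: z = 6 / 4 = 1.5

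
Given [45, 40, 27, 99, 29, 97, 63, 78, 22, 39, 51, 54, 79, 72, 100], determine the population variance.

666.8889

Step 1: Compute the mean: (45 + 40 + 27 + 99 + 29 + 97 + 63 + 78 + 22 + 39 + 51 + 54 + 79 + 72 + 100) / 15 = 59.6667
Step 2: Compute squared deviations from the mean:
  (45 - 59.6667)^2 = 215.1111
  (40 - 59.6667)^2 = 386.7778
  (27 - 59.6667)^2 = 1067.1111
  (99 - 59.6667)^2 = 1547.1111
  (29 - 59.6667)^2 = 940.4444
  (97 - 59.6667)^2 = 1393.7778
  (63 - 59.6667)^2 = 11.1111
  (78 - 59.6667)^2 = 336.1111
  (22 - 59.6667)^2 = 1418.7778
  (39 - 59.6667)^2 = 427.1111
  (51 - 59.6667)^2 = 75.1111
  (54 - 59.6667)^2 = 32.1111
  (79 - 59.6667)^2 = 373.7778
  (72 - 59.6667)^2 = 152.1111
  (100 - 59.6667)^2 = 1626.7778
Step 3: Sum of squared deviations = 10003.3333
Step 4: Population variance = 10003.3333 / 15 = 666.8889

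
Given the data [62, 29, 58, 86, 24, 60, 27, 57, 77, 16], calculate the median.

57.5

Step 1: Sort the data in ascending order: [16, 24, 27, 29, 57, 58, 60, 62, 77, 86]
Step 2: The number of values is n = 10.
Step 3: Since n is even, the median is the average of positions 5 and 6:
  Median = (57 + 58) / 2 = 57.5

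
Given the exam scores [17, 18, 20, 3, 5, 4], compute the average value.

11.1667

Step 1: Sum all values: 17 + 18 + 20 + 3 + 5 + 4 = 67
Step 2: Count the number of values: n = 6
Step 3: Mean = sum / n = 67 / 6 = 11.1667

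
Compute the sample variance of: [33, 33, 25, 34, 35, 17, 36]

47.9524

Step 1: Compute the mean: (33 + 33 + 25 + 34 + 35 + 17 + 36) / 7 = 30.4286
Step 2: Compute squared deviations from the mean:
  (33 - 30.4286)^2 = 6.6122
  (33 - 30.4286)^2 = 6.6122
  (25 - 30.4286)^2 = 29.4694
  (34 - 30.4286)^2 = 12.7551
  (35 - 30.4286)^2 = 20.898
  (17 - 30.4286)^2 = 180.3265
  (36 - 30.4286)^2 = 31.0408
Step 3: Sum of squared deviations = 287.7143
Step 4: Sample variance = 287.7143 / 6 = 47.9524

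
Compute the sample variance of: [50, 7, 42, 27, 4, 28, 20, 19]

250.2679

Step 1: Compute the mean: (50 + 7 + 42 + 27 + 4 + 28 + 20 + 19) / 8 = 24.625
Step 2: Compute squared deviations from the mean:
  (50 - 24.625)^2 = 643.8906
  (7 - 24.625)^2 = 310.6406
  (42 - 24.625)^2 = 301.8906
  (27 - 24.625)^2 = 5.6406
  (4 - 24.625)^2 = 425.3906
  (28 - 24.625)^2 = 11.3906
  (20 - 24.625)^2 = 21.3906
  (19 - 24.625)^2 = 31.6406
Step 3: Sum of squared deviations = 1751.875
Step 4: Sample variance = 1751.875 / 7 = 250.2679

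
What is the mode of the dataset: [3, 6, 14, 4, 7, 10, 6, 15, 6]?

6

Step 1: Count the frequency of each value:
  3: appears 1 time(s)
  4: appears 1 time(s)
  6: appears 3 time(s)
  7: appears 1 time(s)
  10: appears 1 time(s)
  14: appears 1 time(s)
  15: appears 1 time(s)
Step 2: The value 6 appears most frequently (3 times).
Step 3: Mode = 6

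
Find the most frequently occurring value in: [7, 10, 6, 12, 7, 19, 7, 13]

7

Step 1: Count the frequency of each value:
  6: appears 1 time(s)
  7: appears 3 time(s)
  10: appears 1 time(s)
  12: appears 1 time(s)
  13: appears 1 time(s)
  19: appears 1 time(s)
Step 2: The value 7 appears most frequently (3 times).
Step 3: Mode = 7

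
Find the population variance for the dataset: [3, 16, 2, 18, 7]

43.76

Step 1: Compute the mean: (3 + 16 + 2 + 18 + 7) / 5 = 9.2
Step 2: Compute squared deviations from the mean:
  (3 - 9.2)^2 = 38.44
  (16 - 9.2)^2 = 46.24
  (2 - 9.2)^2 = 51.84
  (18 - 9.2)^2 = 77.44
  (7 - 9.2)^2 = 4.84
Step 3: Sum of squared deviations = 218.8
Step 4: Population variance = 218.8 / 5 = 43.76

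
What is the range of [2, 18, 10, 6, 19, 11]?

17

Step 1: Identify the maximum value: max = 19
Step 2: Identify the minimum value: min = 2
Step 3: Range = max - min = 19 - 2 = 17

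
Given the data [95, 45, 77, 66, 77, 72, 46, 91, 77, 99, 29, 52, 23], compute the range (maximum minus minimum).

76

Step 1: Identify the maximum value: max = 99
Step 2: Identify the minimum value: min = 23
Step 3: Range = max - min = 99 - 23 = 76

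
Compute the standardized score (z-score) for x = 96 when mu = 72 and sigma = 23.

1.0435

Step 1: Recall the z-score formula: z = (x - mu) / sigma
Step 2: Substitute values: z = (96 - 72) / 23
Step 3: z = 24 / 23 = 1.0435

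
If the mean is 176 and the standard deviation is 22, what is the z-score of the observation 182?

0.2727

Step 1: Recall the z-score formula: z = (x - mu) / sigma
Step 2: Substitute values: z = (182 - 176) / 22
Step 3: z = 6 / 22 = 0.2727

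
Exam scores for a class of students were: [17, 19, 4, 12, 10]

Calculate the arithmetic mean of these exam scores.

12.4

Step 1: Sum all values: 17 + 19 + 4 + 12 + 10 = 62
Step 2: Count the number of values: n = 5
Step 3: Mean = sum / n = 62 / 5 = 12.4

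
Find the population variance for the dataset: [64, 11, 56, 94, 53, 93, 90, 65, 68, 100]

643.24

Step 1: Compute the mean: (64 + 11 + 56 + 94 + 53 + 93 + 90 + 65 + 68 + 100) / 10 = 69.4
Step 2: Compute squared deviations from the mean:
  (64 - 69.4)^2 = 29.16
  (11 - 69.4)^2 = 3410.56
  (56 - 69.4)^2 = 179.56
  (94 - 69.4)^2 = 605.16
  (53 - 69.4)^2 = 268.96
  (93 - 69.4)^2 = 556.96
  (90 - 69.4)^2 = 424.36
  (65 - 69.4)^2 = 19.36
  (68 - 69.4)^2 = 1.96
  (100 - 69.4)^2 = 936.36
Step 3: Sum of squared deviations = 6432.4
Step 4: Population variance = 6432.4 / 10 = 643.24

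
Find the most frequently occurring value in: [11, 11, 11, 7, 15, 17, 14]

11

Step 1: Count the frequency of each value:
  7: appears 1 time(s)
  11: appears 3 time(s)
  14: appears 1 time(s)
  15: appears 1 time(s)
  17: appears 1 time(s)
Step 2: The value 11 appears most frequently (3 times).
Step 3: Mode = 11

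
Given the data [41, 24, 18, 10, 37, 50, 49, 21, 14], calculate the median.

24

Step 1: Sort the data in ascending order: [10, 14, 18, 21, 24, 37, 41, 49, 50]
Step 2: The number of values is n = 9.
Step 3: Since n is odd, the median is the middle value at position 5: 24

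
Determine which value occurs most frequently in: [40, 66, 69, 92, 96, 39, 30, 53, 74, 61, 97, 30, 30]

30

Step 1: Count the frequency of each value:
  30: appears 3 time(s)
  39: appears 1 time(s)
  40: appears 1 time(s)
  53: appears 1 time(s)
  61: appears 1 time(s)
  66: appears 1 time(s)
  69: appears 1 time(s)
  74: appears 1 time(s)
  92: appears 1 time(s)
  96: appears 1 time(s)
  97: appears 1 time(s)
Step 2: The value 30 appears most frequently (3 times).
Step 3: Mode = 30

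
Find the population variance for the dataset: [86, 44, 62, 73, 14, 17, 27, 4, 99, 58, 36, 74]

855.75

Step 1: Compute the mean: (86 + 44 + 62 + 73 + 14 + 17 + 27 + 4 + 99 + 58 + 36 + 74) / 12 = 49.5
Step 2: Compute squared deviations from the mean:
  (86 - 49.5)^2 = 1332.25
  (44 - 49.5)^2 = 30.25
  (62 - 49.5)^2 = 156.25
  (73 - 49.5)^2 = 552.25
  (14 - 49.5)^2 = 1260.25
  (17 - 49.5)^2 = 1056.25
  (27 - 49.5)^2 = 506.25
  (4 - 49.5)^2 = 2070.25
  (99 - 49.5)^2 = 2450.25
  (58 - 49.5)^2 = 72.25
  (36 - 49.5)^2 = 182.25
  (74 - 49.5)^2 = 600.25
Step 3: Sum of squared deviations = 10269
Step 4: Population variance = 10269 / 12 = 855.75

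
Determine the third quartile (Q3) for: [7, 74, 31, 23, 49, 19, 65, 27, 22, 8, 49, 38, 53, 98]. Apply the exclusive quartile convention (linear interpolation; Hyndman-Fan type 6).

56

Step 1: Sort the data: [7, 8, 19, 22, 23, 27, 31, 38, 49, 49, 53, 65, 74, 98]
Step 2: n = 14
Step 3: Using the exclusive quartile method:
  Q1 = 21.25
  Q2 (median) = 34.5
  Q3 = 56
  IQR = Q3 - Q1 = 56 - 21.25 = 34.75
Step 4: Q3 = 56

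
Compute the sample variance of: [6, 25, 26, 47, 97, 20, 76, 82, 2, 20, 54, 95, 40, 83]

1102.8407

Step 1: Compute the mean: (6 + 25 + 26 + 47 + 97 + 20 + 76 + 82 + 2 + 20 + 54 + 95 + 40 + 83) / 14 = 48.0714
Step 2: Compute squared deviations from the mean:
  (6 - 48.0714)^2 = 1770.0051
  (25 - 48.0714)^2 = 532.2908
  (26 - 48.0714)^2 = 487.148
  (47 - 48.0714)^2 = 1.148
  (97 - 48.0714)^2 = 2394.0051
  (20 - 48.0714)^2 = 788.0051
  (76 - 48.0714)^2 = 780.0051
  (82 - 48.0714)^2 = 1151.148
  (2 - 48.0714)^2 = 2122.5765
  (20 - 48.0714)^2 = 788.0051
  (54 - 48.0714)^2 = 35.148
  (95 - 48.0714)^2 = 2202.2908
  (40 - 48.0714)^2 = 65.148
  (83 - 48.0714)^2 = 1220.0051
Step 3: Sum of squared deviations = 14336.9286
Step 4: Sample variance = 14336.9286 / 13 = 1102.8407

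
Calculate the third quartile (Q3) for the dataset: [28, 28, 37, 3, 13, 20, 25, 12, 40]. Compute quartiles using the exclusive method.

32.5

Step 1: Sort the data: [3, 12, 13, 20, 25, 28, 28, 37, 40]
Step 2: n = 9
Step 3: Using the exclusive quartile method:
  Q1 = 12.5
  Q2 (median) = 25
  Q3 = 32.5
  IQR = Q3 - Q1 = 32.5 - 12.5 = 20
Step 4: Q3 = 32.5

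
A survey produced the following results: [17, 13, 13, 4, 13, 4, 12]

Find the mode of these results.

13

Step 1: Count the frequency of each value:
  4: appears 2 time(s)
  12: appears 1 time(s)
  13: appears 3 time(s)
  17: appears 1 time(s)
Step 2: The value 13 appears most frequently (3 times).
Step 3: Mode = 13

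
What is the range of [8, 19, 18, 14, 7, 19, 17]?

12

Step 1: Identify the maximum value: max = 19
Step 2: Identify the minimum value: min = 7
Step 3: Range = max - min = 19 - 7 = 12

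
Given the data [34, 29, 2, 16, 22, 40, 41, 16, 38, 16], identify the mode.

16

Step 1: Count the frequency of each value:
  2: appears 1 time(s)
  16: appears 3 time(s)
  22: appears 1 time(s)
  29: appears 1 time(s)
  34: appears 1 time(s)
  38: appears 1 time(s)
  40: appears 1 time(s)
  41: appears 1 time(s)
Step 2: The value 16 appears most frequently (3 times).
Step 3: Mode = 16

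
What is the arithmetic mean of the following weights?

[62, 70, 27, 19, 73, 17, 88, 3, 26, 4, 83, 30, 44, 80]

44.7143

Step 1: Sum all values: 62 + 70 + 27 + 19 + 73 + 17 + 88 + 3 + 26 + 4 + 83 + 30 + 44 + 80 = 626
Step 2: Count the number of values: n = 14
Step 3: Mean = sum / n = 626 / 14 = 44.7143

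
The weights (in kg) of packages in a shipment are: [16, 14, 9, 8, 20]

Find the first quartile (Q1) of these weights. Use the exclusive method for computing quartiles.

8.5

Step 1: Sort the data: [8, 9, 14, 16, 20]
Step 2: n = 5
Step 3: Using the exclusive quartile method:
  Q1 = 8.5
  Q2 (median) = 14
  Q3 = 18
  IQR = Q3 - Q1 = 18 - 8.5 = 9.5
Step 4: Q1 = 8.5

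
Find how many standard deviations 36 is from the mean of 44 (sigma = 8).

-1

Step 1: Recall the z-score formula: z = (x - mu) / sigma
Step 2: Substitute values: z = (36 - 44) / 8
Step 3: z = -8 / 8 = -1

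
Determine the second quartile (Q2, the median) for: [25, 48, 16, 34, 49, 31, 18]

31

Step 1: Sort the data: [16, 18, 25, 31, 34, 48, 49]
Step 2: n = 7
Step 3: Q2 is the median. Since n is odd, it is the middle value at position 4: 31
Step 4: Q2 = 31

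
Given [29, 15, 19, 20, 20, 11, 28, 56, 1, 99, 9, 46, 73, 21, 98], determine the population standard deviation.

30.3747

Step 1: Compute the mean: 36.3333
Step 2: Sum of squared deviations from the mean: 13839.3333
Step 3: Population variance = 13839.3333 / 15 = 922.6222
Step 4: Standard deviation = sqrt(922.6222) = 30.3747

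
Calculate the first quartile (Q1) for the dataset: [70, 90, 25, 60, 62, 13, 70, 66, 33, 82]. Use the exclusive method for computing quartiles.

31

Step 1: Sort the data: [13, 25, 33, 60, 62, 66, 70, 70, 82, 90]
Step 2: n = 10
Step 3: Using the exclusive quartile method:
  Q1 = 31
  Q2 (median) = 64
  Q3 = 73
  IQR = Q3 - Q1 = 73 - 31 = 42
Step 4: Q1 = 31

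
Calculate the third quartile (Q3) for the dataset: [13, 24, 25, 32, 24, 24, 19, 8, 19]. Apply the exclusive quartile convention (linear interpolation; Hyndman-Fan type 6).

24.5

Step 1: Sort the data: [8, 13, 19, 19, 24, 24, 24, 25, 32]
Step 2: n = 9
Step 3: Using the exclusive quartile method:
  Q1 = 16
  Q2 (median) = 24
  Q3 = 24.5
  IQR = Q3 - Q1 = 24.5 - 16 = 8.5
Step 4: Q3 = 24.5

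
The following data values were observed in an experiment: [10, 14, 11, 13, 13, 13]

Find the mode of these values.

13

Step 1: Count the frequency of each value:
  10: appears 1 time(s)
  11: appears 1 time(s)
  13: appears 3 time(s)
  14: appears 1 time(s)
Step 2: The value 13 appears most frequently (3 times).
Step 3: Mode = 13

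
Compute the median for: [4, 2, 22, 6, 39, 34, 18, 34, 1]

18

Step 1: Sort the data in ascending order: [1, 2, 4, 6, 18, 22, 34, 34, 39]
Step 2: The number of values is n = 9.
Step 3: Since n is odd, the median is the middle value at position 5: 18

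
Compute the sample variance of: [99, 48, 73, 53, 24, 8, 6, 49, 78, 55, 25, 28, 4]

882.0641

Step 1: Compute the mean: (99 + 48 + 73 + 53 + 24 + 8 + 6 + 49 + 78 + 55 + 25 + 28 + 4) / 13 = 42.3077
Step 2: Compute squared deviations from the mean:
  (99 - 42.3077)^2 = 3214.0178
  (48 - 42.3077)^2 = 32.4024
  (73 - 42.3077)^2 = 942.0178
  (53 - 42.3077)^2 = 114.3254
  (24 - 42.3077)^2 = 335.1716
  (8 - 42.3077)^2 = 1177.0178
  (6 - 42.3077)^2 = 1318.2485
  (49 - 42.3077)^2 = 44.787
  (78 - 42.3077)^2 = 1273.9408
  (55 - 42.3077)^2 = 161.0947
  (25 - 42.3077)^2 = 299.5562
  (28 - 42.3077)^2 = 204.7101
  (4 - 42.3077)^2 = 1467.4793
Step 3: Sum of squared deviations = 10584.7692
Step 4: Sample variance = 10584.7692 / 12 = 882.0641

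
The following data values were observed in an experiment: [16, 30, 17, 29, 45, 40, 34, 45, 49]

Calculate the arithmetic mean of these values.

33.8889

Step 1: Sum all values: 16 + 30 + 17 + 29 + 45 + 40 + 34 + 45 + 49 = 305
Step 2: Count the number of values: n = 9
Step 3: Mean = sum / n = 305 / 9 = 33.8889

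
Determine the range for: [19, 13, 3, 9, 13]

16

Step 1: Identify the maximum value: max = 19
Step 2: Identify the minimum value: min = 3
Step 3: Range = max - min = 19 - 3 = 16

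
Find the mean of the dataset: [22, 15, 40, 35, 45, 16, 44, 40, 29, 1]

28.7

Step 1: Sum all values: 22 + 15 + 40 + 35 + 45 + 16 + 44 + 40 + 29 + 1 = 287
Step 2: Count the number of values: n = 10
Step 3: Mean = sum / n = 287 / 10 = 28.7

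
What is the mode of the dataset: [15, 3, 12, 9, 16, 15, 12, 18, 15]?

15

Step 1: Count the frequency of each value:
  3: appears 1 time(s)
  9: appears 1 time(s)
  12: appears 2 time(s)
  15: appears 3 time(s)
  16: appears 1 time(s)
  18: appears 1 time(s)
Step 2: The value 15 appears most frequently (3 times).
Step 3: Mode = 15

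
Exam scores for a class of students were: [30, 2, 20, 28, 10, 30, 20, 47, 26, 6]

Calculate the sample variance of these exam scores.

179.2111

Step 1: Compute the mean: (30 + 2 + 20 + 28 + 10 + 30 + 20 + 47 + 26 + 6) / 10 = 21.9
Step 2: Compute squared deviations from the mean:
  (30 - 21.9)^2 = 65.61
  (2 - 21.9)^2 = 396.01
  (20 - 21.9)^2 = 3.61
  (28 - 21.9)^2 = 37.21
  (10 - 21.9)^2 = 141.61
  (30 - 21.9)^2 = 65.61
  (20 - 21.9)^2 = 3.61
  (47 - 21.9)^2 = 630.01
  (26 - 21.9)^2 = 16.81
  (6 - 21.9)^2 = 252.81
Step 3: Sum of squared deviations = 1612.9
Step 4: Sample variance = 1612.9 / 9 = 179.2111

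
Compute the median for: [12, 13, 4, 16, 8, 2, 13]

12

Step 1: Sort the data in ascending order: [2, 4, 8, 12, 13, 13, 16]
Step 2: The number of values is n = 7.
Step 3: Since n is odd, the median is the middle value at position 4: 12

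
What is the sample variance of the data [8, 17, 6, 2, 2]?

38

Step 1: Compute the mean: (8 + 17 + 6 + 2 + 2) / 5 = 7
Step 2: Compute squared deviations from the mean:
  (8 - 7)^2 = 1
  (17 - 7)^2 = 100
  (6 - 7)^2 = 1
  (2 - 7)^2 = 25
  (2 - 7)^2 = 25
Step 3: Sum of squared deviations = 152
Step 4: Sample variance = 152 / 4 = 38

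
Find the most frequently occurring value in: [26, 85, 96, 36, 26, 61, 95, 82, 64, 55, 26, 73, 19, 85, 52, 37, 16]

26

Step 1: Count the frequency of each value:
  16: appears 1 time(s)
  19: appears 1 time(s)
  26: appears 3 time(s)
  36: appears 1 time(s)
  37: appears 1 time(s)
  52: appears 1 time(s)
  55: appears 1 time(s)
  61: appears 1 time(s)
  64: appears 1 time(s)
  73: appears 1 time(s)
  82: appears 1 time(s)
  85: appears 2 time(s)
  95: appears 1 time(s)
  96: appears 1 time(s)
Step 2: The value 26 appears most frequently (3 times).
Step 3: Mode = 26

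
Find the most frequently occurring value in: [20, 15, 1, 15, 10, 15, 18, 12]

15

Step 1: Count the frequency of each value:
  1: appears 1 time(s)
  10: appears 1 time(s)
  12: appears 1 time(s)
  15: appears 3 time(s)
  18: appears 1 time(s)
  20: appears 1 time(s)
Step 2: The value 15 appears most frequently (3 times).
Step 3: Mode = 15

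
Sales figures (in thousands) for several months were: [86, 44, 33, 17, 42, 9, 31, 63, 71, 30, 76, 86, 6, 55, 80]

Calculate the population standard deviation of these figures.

26.6203

Step 1: Compute the mean: 48.6
Step 2: Sum of squared deviations from the mean: 10629.6
Step 3: Population variance = 10629.6 / 15 = 708.64
Step 4: Standard deviation = sqrt(708.64) = 26.6203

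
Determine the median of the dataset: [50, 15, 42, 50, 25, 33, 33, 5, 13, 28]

30.5

Step 1: Sort the data in ascending order: [5, 13, 15, 25, 28, 33, 33, 42, 50, 50]
Step 2: The number of values is n = 10.
Step 3: Since n is even, the median is the average of positions 5 and 6:
  Median = (28 + 33) / 2 = 30.5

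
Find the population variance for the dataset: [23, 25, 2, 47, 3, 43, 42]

299.9592

Step 1: Compute the mean: (23 + 25 + 2 + 47 + 3 + 43 + 42) / 7 = 26.4286
Step 2: Compute squared deviations from the mean:
  (23 - 26.4286)^2 = 11.7551
  (25 - 26.4286)^2 = 2.0408
  (2 - 26.4286)^2 = 596.7551
  (47 - 26.4286)^2 = 423.1837
  (3 - 26.4286)^2 = 548.898
  (43 - 26.4286)^2 = 274.6122
  (42 - 26.4286)^2 = 242.4694
Step 3: Sum of squared deviations = 2099.7143
Step 4: Population variance = 2099.7143 / 7 = 299.9592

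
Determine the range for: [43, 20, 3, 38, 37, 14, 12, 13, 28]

40

Step 1: Identify the maximum value: max = 43
Step 2: Identify the minimum value: min = 3
Step 3: Range = max - min = 43 - 3 = 40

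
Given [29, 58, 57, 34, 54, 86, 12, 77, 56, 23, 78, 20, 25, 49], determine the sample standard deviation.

23.6057

Step 1: Compute the mean: 47
Step 2: Sum of squared deviations from the mean: 7244
Step 3: Sample variance = 7244 / 13 = 557.2308
Step 4: Standard deviation = sqrt(557.2308) = 23.6057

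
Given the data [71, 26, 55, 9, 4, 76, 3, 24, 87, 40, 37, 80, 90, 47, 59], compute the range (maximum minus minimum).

87

Step 1: Identify the maximum value: max = 90
Step 2: Identify the minimum value: min = 3
Step 3: Range = max - min = 90 - 3 = 87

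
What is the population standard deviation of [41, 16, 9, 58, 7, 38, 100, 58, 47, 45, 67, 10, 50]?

25.7652

Step 1: Compute the mean: 42
Step 2: Sum of squared deviations from the mean: 8630
Step 3: Population variance = 8630 / 13 = 663.8462
Step 4: Standard deviation = sqrt(663.8462) = 25.7652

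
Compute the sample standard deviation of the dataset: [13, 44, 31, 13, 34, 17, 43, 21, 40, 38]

12.3396

Step 1: Compute the mean: 29.4
Step 2: Sum of squared deviations from the mean: 1370.4
Step 3: Sample variance = 1370.4 / 9 = 152.2667
Step 4: Standard deviation = sqrt(152.2667) = 12.3396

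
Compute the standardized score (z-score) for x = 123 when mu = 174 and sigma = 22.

-2.3182

Step 1: Recall the z-score formula: z = (x - mu) / sigma
Step 2: Substitute values: z = (123 - 174) / 22
Step 3: z = -51 / 22 = -2.3182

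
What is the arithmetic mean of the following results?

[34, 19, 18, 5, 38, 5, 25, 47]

23.875

Step 1: Sum all values: 34 + 19 + 18 + 5 + 38 + 5 + 25 + 47 = 191
Step 2: Count the number of values: n = 8
Step 3: Mean = sum / n = 191 / 8 = 23.875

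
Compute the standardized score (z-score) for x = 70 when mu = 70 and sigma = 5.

0

Step 1: Recall the z-score formula: z = (x - mu) / sigma
Step 2: Substitute values: z = (70 - 70) / 5
Step 3: z = 0 / 5 = 0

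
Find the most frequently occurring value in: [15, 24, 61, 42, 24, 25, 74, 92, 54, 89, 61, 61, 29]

61

Step 1: Count the frequency of each value:
  15: appears 1 time(s)
  24: appears 2 time(s)
  25: appears 1 time(s)
  29: appears 1 time(s)
  42: appears 1 time(s)
  54: appears 1 time(s)
  61: appears 3 time(s)
  74: appears 1 time(s)
  89: appears 1 time(s)
  92: appears 1 time(s)
Step 2: The value 61 appears most frequently (3 times).
Step 3: Mode = 61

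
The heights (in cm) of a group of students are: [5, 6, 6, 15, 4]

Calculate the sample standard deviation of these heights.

4.4385

Step 1: Compute the mean: 7.2
Step 2: Sum of squared deviations from the mean: 78.8
Step 3: Sample variance = 78.8 / 4 = 19.7
Step 4: Standard deviation = sqrt(19.7) = 4.4385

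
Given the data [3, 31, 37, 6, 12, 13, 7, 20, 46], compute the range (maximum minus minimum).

43

Step 1: Identify the maximum value: max = 46
Step 2: Identify the minimum value: min = 3
Step 3: Range = max - min = 46 - 3 = 43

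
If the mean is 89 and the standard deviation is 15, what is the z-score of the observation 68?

-1.4

Step 1: Recall the z-score formula: z = (x - mu) / sigma
Step 2: Substitute values: z = (68 - 89) / 15
Step 3: z = -21 / 15 = -1.4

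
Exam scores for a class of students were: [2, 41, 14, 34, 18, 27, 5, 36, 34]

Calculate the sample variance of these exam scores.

202.5278

Step 1: Compute the mean: (2 + 41 + 14 + 34 + 18 + 27 + 5 + 36 + 34) / 9 = 23.4444
Step 2: Compute squared deviations from the mean:
  (2 - 23.4444)^2 = 459.8642
  (41 - 23.4444)^2 = 308.1975
  (14 - 23.4444)^2 = 89.1975
  (34 - 23.4444)^2 = 111.4198
  (18 - 23.4444)^2 = 29.642
  (27 - 23.4444)^2 = 12.642
  (5 - 23.4444)^2 = 340.1975
  (36 - 23.4444)^2 = 157.642
  (34 - 23.4444)^2 = 111.4198
Step 3: Sum of squared deviations = 1620.2222
Step 4: Sample variance = 1620.2222 / 8 = 202.5278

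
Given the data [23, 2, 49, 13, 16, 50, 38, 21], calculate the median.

22

Step 1: Sort the data in ascending order: [2, 13, 16, 21, 23, 38, 49, 50]
Step 2: The number of values is n = 8.
Step 3: Since n is even, the median is the average of positions 4 and 5:
  Median = (21 + 23) / 2 = 22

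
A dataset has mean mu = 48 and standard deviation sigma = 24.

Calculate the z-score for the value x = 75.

1.125

Step 1: Recall the z-score formula: z = (x - mu) / sigma
Step 2: Substitute values: z = (75 - 48) / 24
Step 3: z = 27 / 24 = 1.125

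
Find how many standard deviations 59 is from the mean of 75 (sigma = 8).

-2

Step 1: Recall the z-score formula: z = (x - mu) / sigma
Step 2: Substitute values: z = (59 - 75) / 8
Step 3: z = -16 / 8 = -2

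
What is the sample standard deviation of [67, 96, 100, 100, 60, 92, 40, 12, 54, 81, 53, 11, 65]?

30.3108

Step 1: Compute the mean: 63.9231
Step 2: Sum of squared deviations from the mean: 11024.9231
Step 3: Sample variance = 11024.9231 / 12 = 918.7436
Step 4: Standard deviation = sqrt(918.7436) = 30.3108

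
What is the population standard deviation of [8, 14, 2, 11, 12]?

4.1761

Step 1: Compute the mean: 9.4
Step 2: Sum of squared deviations from the mean: 87.2
Step 3: Population variance = 87.2 / 5 = 17.44
Step 4: Standard deviation = sqrt(17.44) = 4.1761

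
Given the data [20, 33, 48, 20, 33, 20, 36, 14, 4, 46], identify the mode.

20

Step 1: Count the frequency of each value:
  4: appears 1 time(s)
  14: appears 1 time(s)
  20: appears 3 time(s)
  33: appears 2 time(s)
  36: appears 1 time(s)
  46: appears 1 time(s)
  48: appears 1 time(s)
Step 2: The value 20 appears most frequently (3 times).
Step 3: Mode = 20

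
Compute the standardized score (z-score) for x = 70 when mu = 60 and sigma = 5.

2

Step 1: Recall the z-score formula: z = (x - mu) / sigma
Step 2: Substitute values: z = (70 - 60) / 5
Step 3: z = 10 / 5 = 2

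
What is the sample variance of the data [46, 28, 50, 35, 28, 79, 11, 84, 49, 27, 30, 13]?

529.6364

Step 1: Compute the mean: (46 + 28 + 50 + 35 + 28 + 79 + 11 + 84 + 49 + 27 + 30 + 13) / 12 = 40
Step 2: Compute squared deviations from the mean:
  (46 - 40)^2 = 36
  (28 - 40)^2 = 144
  (50 - 40)^2 = 100
  (35 - 40)^2 = 25
  (28 - 40)^2 = 144
  (79 - 40)^2 = 1521
  (11 - 40)^2 = 841
  (84 - 40)^2 = 1936
  (49 - 40)^2 = 81
  (27 - 40)^2 = 169
  (30 - 40)^2 = 100
  (13 - 40)^2 = 729
Step 3: Sum of squared deviations = 5826
Step 4: Sample variance = 5826 / 11 = 529.6364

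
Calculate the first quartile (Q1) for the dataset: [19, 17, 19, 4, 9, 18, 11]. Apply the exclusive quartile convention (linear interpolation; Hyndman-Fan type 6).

9

Step 1: Sort the data: [4, 9, 11, 17, 18, 19, 19]
Step 2: n = 7
Step 3: Using the exclusive quartile method:
  Q1 = 9
  Q2 (median) = 17
  Q3 = 19
  IQR = Q3 - Q1 = 19 - 9 = 10
Step 4: Q1 = 9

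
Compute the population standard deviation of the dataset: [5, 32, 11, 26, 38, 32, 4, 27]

12.404

Step 1: Compute the mean: 21.875
Step 2: Sum of squared deviations from the mean: 1230.875
Step 3: Population variance = 1230.875 / 8 = 153.8594
Step 4: Standard deviation = sqrt(153.8594) = 12.404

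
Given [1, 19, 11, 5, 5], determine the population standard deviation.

6.2738

Step 1: Compute the mean: 8.2
Step 2: Sum of squared deviations from the mean: 196.8
Step 3: Population variance = 196.8 / 5 = 39.36
Step 4: Standard deviation = sqrt(39.36) = 6.2738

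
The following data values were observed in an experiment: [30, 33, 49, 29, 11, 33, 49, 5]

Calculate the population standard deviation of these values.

14.6922

Step 1: Compute the mean: 29.875
Step 2: Sum of squared deviations from the mean: 1726.875
Step 3: Population variance = 1726.875 / 8 = 215.8594
Step 4: Standard deviation = sqrt(215.8594) = 14.6922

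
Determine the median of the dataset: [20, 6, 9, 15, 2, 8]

8.5

Step 1: Sort the data in ascending order: [2, 6, 8, 9, 15, 20]
Step 2: The number of values is n = 6.
Step 3: Since n is even, the median is the average of positions 3 and 4:
  Median = (8 + 9) / 2 = 8.5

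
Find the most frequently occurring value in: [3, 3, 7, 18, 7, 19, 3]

3

Step 1: Count the frequency of each value:
  3: appears 3 time(s)
  7: appears 2 time(s)
  18: appears 1 time(s)
  19: appears 1 time(s)
Step 2: The value 3 appears most frequently (3 times).
Step 3: Mode = 3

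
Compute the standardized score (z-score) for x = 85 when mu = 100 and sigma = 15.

-1

Step 1: Recall the z-score formula: z = (x - mu) / sigma
Step 2: Substitute values: z = (85 - 100) / 15
Step 3: z = -15 / 15 = -1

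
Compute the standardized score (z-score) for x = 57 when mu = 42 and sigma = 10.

1.5

Step 1: Recall the z-score formula: z = (x - mu) / sigma
Step 2: Substitute values: z = (57 - 42) / 10
Step 3: z = 15 / 10 = 1.5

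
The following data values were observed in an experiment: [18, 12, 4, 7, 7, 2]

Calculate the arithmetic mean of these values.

8.3333

Step 1: Sum all values: 18 + 12 + 4 + 7 + 7 + 2 = 50
Step 2: Count the number of values: n = 6
Step 3: Mean = sum / n = 50 / 6 = 8.3333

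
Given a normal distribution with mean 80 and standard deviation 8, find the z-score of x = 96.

2

Step 1: Recall the z-score formula: z = (x - mu) / sigma
Step 2: Substitute values: z = (96 - 80) / 8
Step 3: z = 16 / 8 = 2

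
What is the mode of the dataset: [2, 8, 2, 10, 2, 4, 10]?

2

Step 1: Count the frequency of each value:
  2: appears 3 time(s)
  4: appears 1 time(s)
  8: appears 1 time(s)
  10: appears 2 time(s)
Step 2: The value 2 appears most frequently (3 times).
Step 3: Mode = 2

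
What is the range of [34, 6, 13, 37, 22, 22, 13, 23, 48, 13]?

42

Step 1: Identify the maximum value: max = 48
Step 2: Identify the minimum value: min = 6
Step 3: Range = max - min = 48 - 6 = 42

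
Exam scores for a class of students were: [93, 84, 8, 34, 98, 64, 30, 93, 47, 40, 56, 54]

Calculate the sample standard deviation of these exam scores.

28.7385

Step 1: Compute the mean: 58.4167
Step 2: Sum of squared deviations from the mean: 9084.9167
Step 3: Sample variance = 9084.9167 / 11 = 825.9015
Step 4: Standard deviation = sqrt(825.9015) = 28.7385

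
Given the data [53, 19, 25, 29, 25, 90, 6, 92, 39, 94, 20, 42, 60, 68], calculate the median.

40.5

Step 1: Sort the data in ascending order: [6, 19, 20, 25, 25, 29, 39, 42, 53, 60, 68, 90, 92, 94]
Step 2: The number of values is n = 14.
Step 3: Since n is even, the median is the average of positions 7 and 8:
  Median = (39 + 42) / 2 = 40.5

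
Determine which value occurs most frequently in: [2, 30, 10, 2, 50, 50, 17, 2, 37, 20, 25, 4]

2

Step 1: Count the frequency of each value:
  2: appears 3 time(s)
  4: appears 1 time(s)
  10: appears 1 time(s)
  17: appears 1 time(s)
  20: appears 1 time(s)
  25: appears 1 time(s)
  30: appears 1 time(s)
  37: appears 1 time(s)
  50: appears 2 time(s)
Step 2: The value 2 appears most frequently (3 times).
Step 3: Mode = 2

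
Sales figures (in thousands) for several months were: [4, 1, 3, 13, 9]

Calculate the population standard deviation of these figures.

4.3818

Step 1: Compute the mean: 6
Step 2: Sum of squared deviations from the mean: 96
Step 3: Population variance = 96 / 5 = 19.2
Step 4: Standard deviation = sqrt(19.2) = 4.3818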